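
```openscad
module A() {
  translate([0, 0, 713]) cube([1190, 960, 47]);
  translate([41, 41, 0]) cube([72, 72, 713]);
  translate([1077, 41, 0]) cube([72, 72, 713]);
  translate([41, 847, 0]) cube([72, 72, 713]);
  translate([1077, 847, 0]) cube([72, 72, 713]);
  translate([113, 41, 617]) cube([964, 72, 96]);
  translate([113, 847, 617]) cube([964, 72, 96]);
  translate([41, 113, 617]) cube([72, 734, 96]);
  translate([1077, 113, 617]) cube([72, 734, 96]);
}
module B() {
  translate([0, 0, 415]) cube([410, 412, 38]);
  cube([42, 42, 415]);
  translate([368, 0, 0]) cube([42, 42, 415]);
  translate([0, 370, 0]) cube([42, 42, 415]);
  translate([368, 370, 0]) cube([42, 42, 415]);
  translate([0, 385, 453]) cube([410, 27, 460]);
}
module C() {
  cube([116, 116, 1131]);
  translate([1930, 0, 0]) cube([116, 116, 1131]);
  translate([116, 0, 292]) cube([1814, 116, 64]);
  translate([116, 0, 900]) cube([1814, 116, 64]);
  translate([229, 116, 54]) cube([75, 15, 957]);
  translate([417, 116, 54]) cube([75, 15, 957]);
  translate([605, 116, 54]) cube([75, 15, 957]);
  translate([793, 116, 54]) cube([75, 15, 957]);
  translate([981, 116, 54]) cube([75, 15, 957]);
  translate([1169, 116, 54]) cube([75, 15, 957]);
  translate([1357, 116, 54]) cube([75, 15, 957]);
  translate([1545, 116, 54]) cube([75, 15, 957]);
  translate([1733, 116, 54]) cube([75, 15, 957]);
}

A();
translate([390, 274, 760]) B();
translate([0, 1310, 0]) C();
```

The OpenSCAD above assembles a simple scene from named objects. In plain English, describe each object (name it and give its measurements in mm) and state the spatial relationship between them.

A is a rectangular dining table. The top is 1190×960×47 mm with its upper surface at z = 760 mm. It stands on four 72×72 mm square legs, each inset 41 mm from the nearest pair of top edges, running from the floor to the underside of the top. Four apron rails, 72 mm thick and 96 mm tall, run between adjacent legs with their top edges flush with the underside of the top and their outer faces flush with the legs' outer faces.

B is a chair: 410×412 mm seat, 38 mm thick, top at z = 453 mm, on four 42 mm square corner legs flush with the seat edges. A 27 mm thick backrest slab spans the full seat width, extending 460 mm above the seat top, its back face flush with the seat's +y edge.

C is a fence section. Two 116×116 mm posts, 1131 mm tall, stand on the floor with a clear span of 1814 mm between their inner faces. Two horizontal rails of 116×64 mm section span the gap between the posts with their undersides at z = 292 mm and z = 900 mm, flush with the posts' −y face. 9 pickets, each 75 mm wide, 15 mm thick and 957 mm tall, are fixed to the +y face of the rails with their bottoms at z = 54 mm, evenly spaced across the span with equal gaps (rounded down to the nearest mm) at the −x end and between each pair — any rounding remainder accumulates at the +x end.

The chair is on top of the table, centred. The fence section is on the floor beside the table on its +y side.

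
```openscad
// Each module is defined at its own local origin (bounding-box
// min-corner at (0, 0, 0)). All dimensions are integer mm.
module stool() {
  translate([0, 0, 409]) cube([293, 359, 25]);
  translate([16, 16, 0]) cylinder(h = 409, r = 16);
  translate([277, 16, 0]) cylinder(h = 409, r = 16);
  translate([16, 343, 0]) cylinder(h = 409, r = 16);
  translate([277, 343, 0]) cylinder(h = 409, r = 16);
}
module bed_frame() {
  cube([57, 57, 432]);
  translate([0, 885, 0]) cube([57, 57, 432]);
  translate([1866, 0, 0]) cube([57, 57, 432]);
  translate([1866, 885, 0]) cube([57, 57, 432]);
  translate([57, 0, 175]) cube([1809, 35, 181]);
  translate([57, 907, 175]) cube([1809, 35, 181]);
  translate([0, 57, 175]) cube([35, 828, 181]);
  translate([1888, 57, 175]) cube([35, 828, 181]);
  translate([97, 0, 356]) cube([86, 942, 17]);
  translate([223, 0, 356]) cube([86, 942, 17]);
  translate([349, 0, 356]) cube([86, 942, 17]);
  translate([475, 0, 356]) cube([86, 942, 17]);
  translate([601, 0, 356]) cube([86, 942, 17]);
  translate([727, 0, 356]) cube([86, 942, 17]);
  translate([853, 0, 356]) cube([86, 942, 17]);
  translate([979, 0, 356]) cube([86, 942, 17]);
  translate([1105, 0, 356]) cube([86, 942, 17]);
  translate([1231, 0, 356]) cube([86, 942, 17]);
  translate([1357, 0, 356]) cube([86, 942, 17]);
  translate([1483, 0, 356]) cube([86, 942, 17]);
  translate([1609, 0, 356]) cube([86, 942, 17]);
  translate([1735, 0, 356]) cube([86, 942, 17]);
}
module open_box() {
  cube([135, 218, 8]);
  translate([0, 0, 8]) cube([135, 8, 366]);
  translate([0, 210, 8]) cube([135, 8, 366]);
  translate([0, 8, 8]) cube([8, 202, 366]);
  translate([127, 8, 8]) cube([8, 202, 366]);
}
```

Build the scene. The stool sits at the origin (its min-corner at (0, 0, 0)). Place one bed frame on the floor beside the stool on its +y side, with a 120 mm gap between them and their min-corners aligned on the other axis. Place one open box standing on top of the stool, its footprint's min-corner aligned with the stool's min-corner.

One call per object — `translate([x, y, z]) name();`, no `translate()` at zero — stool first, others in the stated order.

stool();
translate([0, 479, 0]) bed_frame();
translate([0, 0, 434]) open_box();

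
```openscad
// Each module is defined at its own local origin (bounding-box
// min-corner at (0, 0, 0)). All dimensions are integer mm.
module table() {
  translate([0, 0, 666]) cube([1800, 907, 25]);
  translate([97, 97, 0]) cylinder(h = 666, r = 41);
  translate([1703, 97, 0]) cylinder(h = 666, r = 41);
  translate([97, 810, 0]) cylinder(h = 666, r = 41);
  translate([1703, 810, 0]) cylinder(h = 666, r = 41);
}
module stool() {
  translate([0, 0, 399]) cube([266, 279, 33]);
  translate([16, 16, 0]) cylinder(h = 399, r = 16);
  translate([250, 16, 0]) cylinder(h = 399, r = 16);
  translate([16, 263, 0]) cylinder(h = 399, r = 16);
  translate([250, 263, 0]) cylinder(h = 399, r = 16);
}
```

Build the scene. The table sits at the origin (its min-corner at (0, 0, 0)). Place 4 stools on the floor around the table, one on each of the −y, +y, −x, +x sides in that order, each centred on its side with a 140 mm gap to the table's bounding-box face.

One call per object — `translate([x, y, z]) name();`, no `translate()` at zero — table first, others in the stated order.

table();
translate([767, -419, 0]) stool();
translate([767, 1047, 0]) stool();
translate([-406, 314, 0]) stool();
translate([1940, 314, 0]) stool();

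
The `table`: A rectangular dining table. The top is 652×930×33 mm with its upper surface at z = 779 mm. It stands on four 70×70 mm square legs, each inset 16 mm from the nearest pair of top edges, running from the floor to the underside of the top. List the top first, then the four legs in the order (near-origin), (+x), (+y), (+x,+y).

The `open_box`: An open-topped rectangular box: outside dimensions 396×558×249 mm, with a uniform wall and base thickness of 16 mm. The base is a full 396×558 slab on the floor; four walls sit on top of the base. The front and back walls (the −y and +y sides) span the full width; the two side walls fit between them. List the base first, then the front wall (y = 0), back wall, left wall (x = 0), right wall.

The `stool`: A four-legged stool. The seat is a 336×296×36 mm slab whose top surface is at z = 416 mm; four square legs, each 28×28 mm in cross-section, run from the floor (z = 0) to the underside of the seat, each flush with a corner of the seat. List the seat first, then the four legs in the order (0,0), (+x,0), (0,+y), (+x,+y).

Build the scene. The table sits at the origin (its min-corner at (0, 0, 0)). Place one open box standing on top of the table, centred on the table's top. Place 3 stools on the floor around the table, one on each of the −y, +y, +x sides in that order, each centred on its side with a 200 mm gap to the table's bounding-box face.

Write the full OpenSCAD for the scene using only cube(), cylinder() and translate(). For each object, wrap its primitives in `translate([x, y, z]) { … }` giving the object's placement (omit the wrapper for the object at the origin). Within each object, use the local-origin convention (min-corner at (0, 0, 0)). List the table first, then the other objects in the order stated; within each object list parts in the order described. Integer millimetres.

translate([0, 0, 746]) cube([652, 930, 33]);
translate([16, 16, 0]) cube([70, 70, 746]);
translate([566, 16, 0]) cube([70, 70, 746]);
translate([16, 844, 0]) cube([70, 70, 746]);
translate([566, 844, 0]) cube([70, 70, 746]);
translate([128, 186, 779]) {
  cube([396, 558, 16]);
  translate([0, 0, 16]) cube([396, 16, 233]);
  translate([0, 542, 16]) cube([396, 16, 233]);
  translate([0, 16, 16]) cube([16, 526, 233]);
  translate([380, 16, 16]) cube([16, 526, 233]);
}
translate([158, -496, 0]) {
  translate([0, 0, 380]) cube([336, 296, 36]);
  cube([28, 28, 380]);
  translate([308, 0, 0]) cube([28, 28, 380]);
  translate([0, 268, 0]) cube([28, 28, 380]);
  translate([308, 268, 0]) cube([28, 28, 380]);
}
translate([158, 1130, 0]) {
  translate([0, 0, 380]) cube([336, 296, 36]);
  cube([28, 28, 380]);
  translate([308, 0, 0]) cube([28, 28, 380]);
  translate([0, 268, 0]) cube([28, 28, 380]);
  translate([308, 268, 0]) cube([28, 28, 380]);
}
translate([852, 317, 0]) {
  translate([0, 0, 380]) cube([336, 296, 36]);
  cube([28, 28, 380]);
  translate([308, 0, 0]) cube([28, 28, 380]);
  translate([0, 268, 0]) cube([28, 28, 380]);
  translate([308, 268, 0]) cube([28, 28, 380]);
}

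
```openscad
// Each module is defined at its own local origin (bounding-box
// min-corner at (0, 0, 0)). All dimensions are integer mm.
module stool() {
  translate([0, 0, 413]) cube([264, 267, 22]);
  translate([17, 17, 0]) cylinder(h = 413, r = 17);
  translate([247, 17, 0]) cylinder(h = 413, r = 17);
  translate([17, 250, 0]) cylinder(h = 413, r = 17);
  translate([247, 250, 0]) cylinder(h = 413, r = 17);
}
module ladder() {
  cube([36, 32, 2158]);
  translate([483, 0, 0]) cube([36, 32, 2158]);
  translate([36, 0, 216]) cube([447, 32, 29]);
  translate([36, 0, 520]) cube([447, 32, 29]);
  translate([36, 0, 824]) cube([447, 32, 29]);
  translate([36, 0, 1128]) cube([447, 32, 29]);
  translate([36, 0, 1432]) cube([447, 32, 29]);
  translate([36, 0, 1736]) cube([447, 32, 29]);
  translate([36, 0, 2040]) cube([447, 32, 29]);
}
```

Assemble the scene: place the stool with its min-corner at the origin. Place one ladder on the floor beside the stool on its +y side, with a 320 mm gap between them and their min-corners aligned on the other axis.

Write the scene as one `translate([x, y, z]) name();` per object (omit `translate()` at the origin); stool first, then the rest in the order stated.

stool();
translate([0, 587, 0]) ladder();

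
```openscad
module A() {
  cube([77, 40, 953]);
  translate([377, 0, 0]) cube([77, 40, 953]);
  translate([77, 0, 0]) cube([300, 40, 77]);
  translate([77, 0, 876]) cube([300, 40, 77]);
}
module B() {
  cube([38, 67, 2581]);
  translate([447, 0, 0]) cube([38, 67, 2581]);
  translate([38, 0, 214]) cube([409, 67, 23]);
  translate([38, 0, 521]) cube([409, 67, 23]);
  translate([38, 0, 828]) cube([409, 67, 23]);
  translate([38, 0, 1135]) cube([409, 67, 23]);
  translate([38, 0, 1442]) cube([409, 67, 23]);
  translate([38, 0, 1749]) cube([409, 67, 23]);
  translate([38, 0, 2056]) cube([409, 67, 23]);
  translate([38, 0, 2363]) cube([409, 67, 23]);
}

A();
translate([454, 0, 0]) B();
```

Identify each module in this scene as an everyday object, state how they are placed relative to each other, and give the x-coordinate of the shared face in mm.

A is a picture frame. B is a ladder. The ladder is against the picture frame's +x side, with their −y faces flush. The x-coordinate of the shared face is 454 mm.

The picture frame's +x face and the ladder's −x face are both at x = 454 mm.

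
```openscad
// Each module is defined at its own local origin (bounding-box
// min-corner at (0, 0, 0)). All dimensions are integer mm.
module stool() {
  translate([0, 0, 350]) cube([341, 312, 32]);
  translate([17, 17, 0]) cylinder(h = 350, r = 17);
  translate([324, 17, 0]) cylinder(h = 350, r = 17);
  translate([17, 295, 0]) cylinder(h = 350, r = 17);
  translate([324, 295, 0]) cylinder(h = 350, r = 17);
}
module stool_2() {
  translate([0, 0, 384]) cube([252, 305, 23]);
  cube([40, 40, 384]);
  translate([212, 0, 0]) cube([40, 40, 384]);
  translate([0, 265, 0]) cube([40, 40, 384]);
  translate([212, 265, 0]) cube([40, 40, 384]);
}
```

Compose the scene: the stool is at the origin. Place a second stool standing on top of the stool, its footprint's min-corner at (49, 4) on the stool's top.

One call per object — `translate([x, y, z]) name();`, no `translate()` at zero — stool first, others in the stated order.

stool();
translate([49, 4, 382]) stool_2();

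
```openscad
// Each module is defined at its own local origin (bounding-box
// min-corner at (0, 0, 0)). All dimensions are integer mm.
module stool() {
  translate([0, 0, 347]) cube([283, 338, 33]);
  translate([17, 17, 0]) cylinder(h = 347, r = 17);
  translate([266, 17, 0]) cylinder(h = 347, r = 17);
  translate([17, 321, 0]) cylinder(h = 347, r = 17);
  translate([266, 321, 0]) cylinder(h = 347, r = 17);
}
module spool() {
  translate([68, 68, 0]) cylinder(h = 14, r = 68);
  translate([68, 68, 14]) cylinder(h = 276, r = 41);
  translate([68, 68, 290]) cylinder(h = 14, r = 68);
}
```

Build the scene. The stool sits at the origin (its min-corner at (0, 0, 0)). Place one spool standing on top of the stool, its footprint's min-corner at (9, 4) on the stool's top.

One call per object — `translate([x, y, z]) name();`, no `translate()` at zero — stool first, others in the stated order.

stool();
translate([9, 4, 380]) spool();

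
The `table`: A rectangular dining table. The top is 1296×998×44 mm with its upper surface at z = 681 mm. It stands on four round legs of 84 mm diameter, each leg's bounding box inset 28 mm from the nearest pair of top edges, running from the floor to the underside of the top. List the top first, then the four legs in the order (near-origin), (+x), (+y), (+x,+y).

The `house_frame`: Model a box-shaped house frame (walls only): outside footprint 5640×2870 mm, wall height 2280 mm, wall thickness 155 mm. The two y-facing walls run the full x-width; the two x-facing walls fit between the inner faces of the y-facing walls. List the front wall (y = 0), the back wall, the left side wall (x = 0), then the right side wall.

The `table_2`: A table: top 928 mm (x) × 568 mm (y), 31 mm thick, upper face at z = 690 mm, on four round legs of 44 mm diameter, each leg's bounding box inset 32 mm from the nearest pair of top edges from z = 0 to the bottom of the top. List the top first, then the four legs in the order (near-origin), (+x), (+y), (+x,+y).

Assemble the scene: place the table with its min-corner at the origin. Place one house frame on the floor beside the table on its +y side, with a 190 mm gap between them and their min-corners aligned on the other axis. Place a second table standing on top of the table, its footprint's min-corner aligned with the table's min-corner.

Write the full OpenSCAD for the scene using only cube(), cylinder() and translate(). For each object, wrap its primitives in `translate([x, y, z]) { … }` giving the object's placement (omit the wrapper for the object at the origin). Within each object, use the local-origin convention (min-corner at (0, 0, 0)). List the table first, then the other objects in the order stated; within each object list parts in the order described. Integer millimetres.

translate([0, 0, 637]) cube([1296, 998, 44]);
translate([70, 70, 0]) cylinder(h = 637, r = 42);
translate([1226, 70, 0]) cylinder(h = 637, r = 42);
translate([70, 928, 0]) cylinder(h = 637, r = 42);
translate([1226, 928, 0]) cylinder(h = 637, r = 42);
translate([0, 1188, 0]) {
  cube([5640, 155, 2280]);
  translate([0, 2715, 0]) cube([5640, 155, 2280]);
  translate([0, 155, 0]) cube([155, 2560, 2280]);
  translate([5485, 155, 0]) cube([155, 2560, 2280]);
}
translate([0, 0, 681]) {
  translate([0, 0, 659]) cube([928, 568, 31]);
  translate([54, 54, 0]) cylinder(h = 659, r = 22);
  translate([874, 54, 0]) cylinder(h = 659, r = 22);
  translate([54, 514, 0]) cylinder(h = 659, r = 22);
  translate([874, 514, 0]) cylinder(h = 659, r = 22);
}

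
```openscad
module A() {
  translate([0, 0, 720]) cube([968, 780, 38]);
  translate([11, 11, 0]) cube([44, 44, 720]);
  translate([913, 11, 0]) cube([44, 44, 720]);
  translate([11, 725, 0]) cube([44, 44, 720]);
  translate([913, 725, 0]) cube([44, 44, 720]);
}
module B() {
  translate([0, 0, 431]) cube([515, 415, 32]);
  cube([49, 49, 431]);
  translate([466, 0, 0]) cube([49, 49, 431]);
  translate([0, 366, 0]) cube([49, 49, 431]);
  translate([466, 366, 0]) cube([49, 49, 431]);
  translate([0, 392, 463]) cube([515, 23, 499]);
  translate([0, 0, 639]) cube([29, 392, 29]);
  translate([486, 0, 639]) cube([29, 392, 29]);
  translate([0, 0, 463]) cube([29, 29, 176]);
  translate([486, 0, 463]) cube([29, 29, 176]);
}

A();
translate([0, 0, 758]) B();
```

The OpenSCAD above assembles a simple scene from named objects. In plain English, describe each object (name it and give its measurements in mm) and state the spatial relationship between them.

A is a table with a 968×780 mm rectangular top, 38 mm thick, top surface at z = 758 mm, supported by four 44×44 mm square legs, each inset 11 mm from the nearest pair of top edges, running from the floor.

B is a chair: 515×415 mm seat, 32 mm thick, top at z = 463 mm, on four 49 mm square corner legs flush with the seat edges. A 23 mm thick backrest slab spans the full seat width, extending 499 mm above the seat top, its back face flush with the seat's +y edge. Two armrests of 29×29 mm section run along each side from the seat's front edge to the front of the backrest, top faces 205 mm above the seat top and outer faces flush with the seat's x-edges; a 29×29 mm post under the front of each armrest stands on the seat at the front corner.

The chair is on top of the table.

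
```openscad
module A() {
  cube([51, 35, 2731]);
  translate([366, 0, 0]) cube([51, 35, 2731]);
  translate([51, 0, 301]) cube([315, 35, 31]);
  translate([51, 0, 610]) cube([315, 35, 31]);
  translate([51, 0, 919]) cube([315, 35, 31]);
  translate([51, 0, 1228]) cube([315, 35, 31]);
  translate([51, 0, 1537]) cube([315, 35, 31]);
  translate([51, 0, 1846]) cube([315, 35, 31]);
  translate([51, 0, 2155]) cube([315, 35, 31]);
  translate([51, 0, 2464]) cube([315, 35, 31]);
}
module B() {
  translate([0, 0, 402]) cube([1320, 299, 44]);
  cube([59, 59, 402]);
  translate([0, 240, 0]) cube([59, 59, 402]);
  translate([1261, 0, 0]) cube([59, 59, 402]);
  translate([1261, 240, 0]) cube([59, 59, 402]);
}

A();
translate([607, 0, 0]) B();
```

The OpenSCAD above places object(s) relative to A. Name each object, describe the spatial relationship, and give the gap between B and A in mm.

A is a ladder. B is a bench. The bench is on the floor beside the ladder on its +x side. The gap between the bench and the ladder is 190 mm.

The bench's nearest face is 190 mm from the ladder's +x face.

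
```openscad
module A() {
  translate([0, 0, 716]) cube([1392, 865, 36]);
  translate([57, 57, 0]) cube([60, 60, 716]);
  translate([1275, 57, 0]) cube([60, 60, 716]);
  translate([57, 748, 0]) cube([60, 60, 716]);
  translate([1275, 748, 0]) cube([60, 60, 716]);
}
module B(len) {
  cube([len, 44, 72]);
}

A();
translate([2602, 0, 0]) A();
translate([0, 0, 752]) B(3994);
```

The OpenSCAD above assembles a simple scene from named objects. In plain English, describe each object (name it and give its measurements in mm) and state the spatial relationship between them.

A is a table with a 1392×865 mm rectangular top, 36 mm thick, top surface at z = 752 mm, supported by four 60×60 mm square legs, each inset 57 mm from the nearest pair of top edges, running from the floor.

B is a rectangular beam 3994 mm long (x), 44 mm deep (y), 72 mm thick (z).

The beam spans the tops of two tables placed 1210 mm apart, resting at z = 752 mm.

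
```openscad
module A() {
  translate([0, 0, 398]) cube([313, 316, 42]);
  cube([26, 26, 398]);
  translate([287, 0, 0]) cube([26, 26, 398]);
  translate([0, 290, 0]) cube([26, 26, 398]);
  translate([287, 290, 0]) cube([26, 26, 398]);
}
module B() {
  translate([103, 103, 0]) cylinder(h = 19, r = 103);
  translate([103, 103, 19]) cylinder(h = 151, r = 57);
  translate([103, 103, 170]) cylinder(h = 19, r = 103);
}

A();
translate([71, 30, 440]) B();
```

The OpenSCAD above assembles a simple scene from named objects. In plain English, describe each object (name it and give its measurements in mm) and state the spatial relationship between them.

A is a simple wooden stool: a rectangular seat 313 mm (x) by 316 mm (y), 42 mm thick, top face at z = 440 mm, on four square legs, each 26×26 mm in cross-section. The legs rest on z = 0, each flush with a corner of the seat.

B is a spool: two coaxial disc flanges of radius 103 mm and thickness 19 mm, joined by a core cylinder of radius 57 mm and height 151 mm. The lower flange rests on z = 0 and the three cylinders share a vertical axis.

The spool is on top of the stool.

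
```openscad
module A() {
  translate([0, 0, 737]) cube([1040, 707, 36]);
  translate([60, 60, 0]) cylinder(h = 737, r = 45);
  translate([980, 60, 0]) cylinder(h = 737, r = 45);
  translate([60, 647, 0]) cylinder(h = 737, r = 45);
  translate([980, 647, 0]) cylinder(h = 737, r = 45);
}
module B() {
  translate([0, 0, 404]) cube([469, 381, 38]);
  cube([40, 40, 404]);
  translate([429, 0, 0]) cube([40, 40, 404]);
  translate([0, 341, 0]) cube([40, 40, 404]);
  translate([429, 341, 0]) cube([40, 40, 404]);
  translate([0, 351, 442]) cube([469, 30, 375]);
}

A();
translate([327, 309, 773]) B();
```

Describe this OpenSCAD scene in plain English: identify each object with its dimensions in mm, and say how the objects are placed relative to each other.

A is a table: top 1040 mm (x) × 707 mm (y), 36 mm thick, upper face at z = 773 mm, on four round legs of 90 mm diameter, each leg's bounding box inset 15 mm from the nearest pair of top edges, running from z = 0 to the bottom of the top.

B is a chair. The seat is a 469×381×38 mm slab with its top at z = 442 mm, on four 40×40 mm corner legs (flush with the seat edges, standing on z = 0). A flat backrest 30 mm thick, 375 mm tall, spans the full seat width and rises from the seat top along its +y edge, rear face flush with the rear of the seat.

The chair is on top of the table.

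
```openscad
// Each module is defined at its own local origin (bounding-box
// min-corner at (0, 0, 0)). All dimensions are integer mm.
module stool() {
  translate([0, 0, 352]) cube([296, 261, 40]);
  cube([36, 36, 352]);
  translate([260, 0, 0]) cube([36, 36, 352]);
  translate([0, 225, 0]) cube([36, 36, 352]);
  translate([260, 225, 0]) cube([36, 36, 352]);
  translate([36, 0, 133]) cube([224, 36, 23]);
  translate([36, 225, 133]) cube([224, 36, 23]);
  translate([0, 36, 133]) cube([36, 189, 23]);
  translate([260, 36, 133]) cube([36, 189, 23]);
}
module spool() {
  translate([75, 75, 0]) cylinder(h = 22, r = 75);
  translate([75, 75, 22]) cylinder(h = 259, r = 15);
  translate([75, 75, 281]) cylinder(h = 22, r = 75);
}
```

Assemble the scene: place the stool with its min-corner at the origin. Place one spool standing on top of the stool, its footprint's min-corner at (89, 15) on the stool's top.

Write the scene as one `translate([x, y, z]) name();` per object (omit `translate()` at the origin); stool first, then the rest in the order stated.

stool();
translate([89, 15, 392]) spool();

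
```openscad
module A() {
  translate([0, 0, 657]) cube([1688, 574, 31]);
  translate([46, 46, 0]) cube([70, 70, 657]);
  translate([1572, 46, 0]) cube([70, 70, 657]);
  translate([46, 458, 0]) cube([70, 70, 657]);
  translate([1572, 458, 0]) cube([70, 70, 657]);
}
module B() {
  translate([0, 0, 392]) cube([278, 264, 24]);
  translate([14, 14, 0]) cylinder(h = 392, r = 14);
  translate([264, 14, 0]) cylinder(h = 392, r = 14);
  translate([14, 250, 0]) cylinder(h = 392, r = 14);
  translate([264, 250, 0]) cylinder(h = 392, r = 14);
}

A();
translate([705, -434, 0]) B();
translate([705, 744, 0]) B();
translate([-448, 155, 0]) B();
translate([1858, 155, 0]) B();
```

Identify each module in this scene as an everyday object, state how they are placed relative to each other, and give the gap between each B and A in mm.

A is a table. B is a stool. Four stools sit around the table at the −y, +y, −x, +x sides. The gap between each stool and the table is 170 mm.

Each stool's nearest face is 170 mm from the table's bounding box.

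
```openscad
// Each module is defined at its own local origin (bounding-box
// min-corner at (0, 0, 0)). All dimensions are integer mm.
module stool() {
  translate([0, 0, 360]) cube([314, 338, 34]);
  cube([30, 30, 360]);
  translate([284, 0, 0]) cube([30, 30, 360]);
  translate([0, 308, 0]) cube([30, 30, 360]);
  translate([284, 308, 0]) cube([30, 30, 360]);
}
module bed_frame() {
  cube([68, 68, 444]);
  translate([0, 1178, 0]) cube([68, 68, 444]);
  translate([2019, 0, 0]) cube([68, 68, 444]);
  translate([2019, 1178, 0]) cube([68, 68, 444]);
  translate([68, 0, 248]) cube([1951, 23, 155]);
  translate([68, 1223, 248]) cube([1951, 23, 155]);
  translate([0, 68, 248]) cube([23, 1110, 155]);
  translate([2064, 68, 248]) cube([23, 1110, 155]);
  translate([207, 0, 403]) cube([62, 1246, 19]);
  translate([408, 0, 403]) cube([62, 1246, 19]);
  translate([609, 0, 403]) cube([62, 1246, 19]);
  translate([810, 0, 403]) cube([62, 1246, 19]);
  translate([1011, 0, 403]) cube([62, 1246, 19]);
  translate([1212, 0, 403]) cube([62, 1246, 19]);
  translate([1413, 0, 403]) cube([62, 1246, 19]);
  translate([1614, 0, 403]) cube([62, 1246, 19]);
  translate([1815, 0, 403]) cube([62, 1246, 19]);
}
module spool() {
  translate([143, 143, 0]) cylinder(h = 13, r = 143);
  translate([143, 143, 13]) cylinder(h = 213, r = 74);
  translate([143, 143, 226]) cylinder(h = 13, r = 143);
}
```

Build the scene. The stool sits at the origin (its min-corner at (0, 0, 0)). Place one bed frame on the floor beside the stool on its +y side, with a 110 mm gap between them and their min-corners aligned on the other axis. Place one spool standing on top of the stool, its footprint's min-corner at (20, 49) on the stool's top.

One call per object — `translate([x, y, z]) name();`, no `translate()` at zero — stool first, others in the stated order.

stool();
translate([0, 448, 0]) bed_frame();
translate([20, 49, 394]) spool();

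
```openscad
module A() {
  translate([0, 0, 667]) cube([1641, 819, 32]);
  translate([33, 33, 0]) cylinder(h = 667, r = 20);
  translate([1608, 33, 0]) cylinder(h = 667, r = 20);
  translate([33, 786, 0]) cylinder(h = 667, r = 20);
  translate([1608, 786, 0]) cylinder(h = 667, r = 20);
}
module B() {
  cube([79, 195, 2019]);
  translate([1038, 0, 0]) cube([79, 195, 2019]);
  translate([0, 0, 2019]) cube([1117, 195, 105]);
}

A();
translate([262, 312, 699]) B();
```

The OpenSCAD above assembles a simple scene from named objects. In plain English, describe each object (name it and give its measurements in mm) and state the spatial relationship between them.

A is a table with a 1641×819 mm rectangular top, 32 mm thick, top surface at z = 699 mm, supported by four round legs of 40 mm diameter, each leg's bounding box inset 13 mm from the nearest pair of top edges, running from the floor.

B is a door frame. The clear opening is 959 mm wide and 2019 mm high. Two 79 mm wide jambs, 195 mm deep, stand either side of the opening from the floor to the top of the opening. A 105 mm thick head sits across the top of both jambs, spanning the full outside width of the frame.

The door frame is on top of the table, centred.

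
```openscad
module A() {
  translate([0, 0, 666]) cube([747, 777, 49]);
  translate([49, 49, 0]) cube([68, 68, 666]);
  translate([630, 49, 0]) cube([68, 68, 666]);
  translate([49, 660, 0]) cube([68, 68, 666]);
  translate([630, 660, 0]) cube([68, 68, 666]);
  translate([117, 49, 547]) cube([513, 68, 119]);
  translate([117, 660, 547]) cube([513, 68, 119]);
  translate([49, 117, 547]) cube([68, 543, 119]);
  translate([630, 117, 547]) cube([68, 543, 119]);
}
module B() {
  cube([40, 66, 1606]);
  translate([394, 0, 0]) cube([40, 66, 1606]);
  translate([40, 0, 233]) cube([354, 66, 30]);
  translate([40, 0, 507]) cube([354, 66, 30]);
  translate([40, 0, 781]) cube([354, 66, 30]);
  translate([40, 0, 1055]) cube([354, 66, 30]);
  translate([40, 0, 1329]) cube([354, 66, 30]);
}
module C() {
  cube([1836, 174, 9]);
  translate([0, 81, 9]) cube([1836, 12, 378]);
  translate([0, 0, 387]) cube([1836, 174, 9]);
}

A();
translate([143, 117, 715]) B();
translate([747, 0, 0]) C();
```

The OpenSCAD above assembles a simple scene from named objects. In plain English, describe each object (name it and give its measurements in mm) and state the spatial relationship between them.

A is a rectangular dining table. The top is 747×777×49 mm with its upper surface at z = 715 mm. It stands on four 68×68 mm square legs, each inset 49 mm from the nearest pair of top edges, running from the floor to the underside of the top. Four apron rails, 68 mm thick and 119 mm tall, run between adjacent legs with their top edges flush with the underside of the top and their outer faces flush with the legs' outer faces.

B is a wooden ladder with two side rails of 40×66 mm section and 1606 mm height, set 434 mm apart overall. Between them run 5 rectangular rungs (66 mm deep, 30 mm thick), front faces flush with the rails' −y face. The bottom of the first rung is 233 mm above the floor and each subsequent rung is 274 mm higher than the one below.

C is an I-beam lying along x, 1836 mm long. Overall section height 396 mm. Two flanges 174 mm wide (y) and 9 mm thick, one on the floor and one at the top; a web 12 mm thick runs between them, centred on the flange width.

The ladder is on top of the table. The I-beam is against the table's +x side, with their −y faces flush.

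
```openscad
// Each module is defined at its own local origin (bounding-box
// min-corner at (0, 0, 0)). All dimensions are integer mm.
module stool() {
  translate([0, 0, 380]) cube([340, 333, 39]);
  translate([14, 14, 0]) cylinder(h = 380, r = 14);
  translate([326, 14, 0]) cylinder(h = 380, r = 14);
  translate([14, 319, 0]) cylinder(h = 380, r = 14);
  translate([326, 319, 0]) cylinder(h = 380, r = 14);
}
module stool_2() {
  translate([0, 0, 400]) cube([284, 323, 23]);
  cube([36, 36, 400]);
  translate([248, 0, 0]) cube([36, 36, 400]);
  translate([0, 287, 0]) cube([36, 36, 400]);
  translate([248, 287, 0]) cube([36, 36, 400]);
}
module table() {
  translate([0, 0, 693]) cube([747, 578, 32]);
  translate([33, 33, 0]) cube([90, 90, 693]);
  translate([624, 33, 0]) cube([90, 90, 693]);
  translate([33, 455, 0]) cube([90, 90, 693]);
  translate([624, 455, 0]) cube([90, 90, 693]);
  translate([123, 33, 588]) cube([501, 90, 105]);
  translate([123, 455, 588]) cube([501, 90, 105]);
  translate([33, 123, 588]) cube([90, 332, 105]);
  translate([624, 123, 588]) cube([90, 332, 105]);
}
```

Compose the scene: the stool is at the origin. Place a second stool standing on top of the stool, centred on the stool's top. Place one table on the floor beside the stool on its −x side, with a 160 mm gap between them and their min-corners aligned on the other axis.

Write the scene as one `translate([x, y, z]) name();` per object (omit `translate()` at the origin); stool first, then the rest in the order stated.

stool();
translate([28, 5, 419]) stool_2();
translate([-907, 0, 0]) table();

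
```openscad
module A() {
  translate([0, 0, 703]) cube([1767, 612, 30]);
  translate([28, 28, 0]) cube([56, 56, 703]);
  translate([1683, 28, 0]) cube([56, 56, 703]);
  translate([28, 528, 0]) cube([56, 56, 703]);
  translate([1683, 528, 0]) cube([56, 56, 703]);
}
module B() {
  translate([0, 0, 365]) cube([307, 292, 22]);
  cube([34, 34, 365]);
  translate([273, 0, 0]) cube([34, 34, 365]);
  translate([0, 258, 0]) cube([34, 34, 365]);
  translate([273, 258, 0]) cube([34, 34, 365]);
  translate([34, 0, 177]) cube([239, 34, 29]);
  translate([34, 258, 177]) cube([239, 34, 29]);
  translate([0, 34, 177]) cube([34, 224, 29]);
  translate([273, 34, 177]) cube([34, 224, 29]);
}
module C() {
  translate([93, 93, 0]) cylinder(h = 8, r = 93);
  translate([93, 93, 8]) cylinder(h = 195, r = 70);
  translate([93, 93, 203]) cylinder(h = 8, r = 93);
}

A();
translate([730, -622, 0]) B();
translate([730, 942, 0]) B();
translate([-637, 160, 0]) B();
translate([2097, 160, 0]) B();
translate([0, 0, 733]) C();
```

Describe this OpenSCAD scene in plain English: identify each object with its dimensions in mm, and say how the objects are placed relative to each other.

A is a table with a 1767×612 mm rectangular top, 30 mm thick, top surface at z = 733 mm, supported by four 56×56 mm square legs, each inset 28 mm from the nearest pair of top edges, running from the floor.

B is a simple wooden stool: a rectangular seat 307 mm (x) by 292 mm (y), 22 mm thick, top face at z = 387 mm, on four square legs, each 34×34 mm in cross-section. The legs rest on z = 0, each flush with a corner of the seat. Four stretchers, 34 mm wide and 29 mm tall, connect adjacent legs with their undersides at z = 177 mm, each running between the inner faces of the legs it joins and aligned with the legs' outer faces on the other axis.

C is a spool: two coaxial disc flanges of radius 93 mm and thickness 8 mm, joined by a core cylinder of radius 70 mm and height 195 mm. The lower flange rests on z = 0 and the three cylinders share a vertical axis.

Four stools sit around the table at the −y, +y, −x, +x sides. The spool is on top of the table.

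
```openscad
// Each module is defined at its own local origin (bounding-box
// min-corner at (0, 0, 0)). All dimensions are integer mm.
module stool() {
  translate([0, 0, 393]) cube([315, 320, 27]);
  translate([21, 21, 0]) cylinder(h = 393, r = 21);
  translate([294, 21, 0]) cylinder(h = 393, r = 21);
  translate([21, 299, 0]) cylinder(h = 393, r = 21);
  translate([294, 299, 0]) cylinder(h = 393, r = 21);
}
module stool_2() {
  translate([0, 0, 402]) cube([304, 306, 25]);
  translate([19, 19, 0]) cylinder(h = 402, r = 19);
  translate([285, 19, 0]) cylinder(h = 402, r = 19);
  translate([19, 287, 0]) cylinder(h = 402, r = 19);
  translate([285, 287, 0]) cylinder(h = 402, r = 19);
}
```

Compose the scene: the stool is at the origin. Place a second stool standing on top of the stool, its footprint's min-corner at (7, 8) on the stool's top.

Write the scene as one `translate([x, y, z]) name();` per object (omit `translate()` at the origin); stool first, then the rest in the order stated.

stool();
translate([7, 8, 420]) stool_2();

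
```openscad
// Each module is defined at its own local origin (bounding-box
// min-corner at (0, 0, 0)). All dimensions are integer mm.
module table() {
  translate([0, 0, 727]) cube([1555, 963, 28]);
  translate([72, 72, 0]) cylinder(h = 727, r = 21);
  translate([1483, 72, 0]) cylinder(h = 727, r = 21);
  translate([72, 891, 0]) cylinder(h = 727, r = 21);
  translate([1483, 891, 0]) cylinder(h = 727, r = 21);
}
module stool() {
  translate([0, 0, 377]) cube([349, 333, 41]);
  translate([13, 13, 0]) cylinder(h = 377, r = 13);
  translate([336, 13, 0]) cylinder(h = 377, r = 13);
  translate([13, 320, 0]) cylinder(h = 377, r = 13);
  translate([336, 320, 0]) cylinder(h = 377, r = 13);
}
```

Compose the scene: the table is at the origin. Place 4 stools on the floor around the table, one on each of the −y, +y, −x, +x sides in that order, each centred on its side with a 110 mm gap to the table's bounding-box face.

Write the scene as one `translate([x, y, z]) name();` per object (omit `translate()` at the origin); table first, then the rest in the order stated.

table();
translate([603, -443, 0]) stool();
translate([603, 1073, 0]) stool();
translate([-459, 315, 0]) stool();
translate([1665, 315, 0]) stool();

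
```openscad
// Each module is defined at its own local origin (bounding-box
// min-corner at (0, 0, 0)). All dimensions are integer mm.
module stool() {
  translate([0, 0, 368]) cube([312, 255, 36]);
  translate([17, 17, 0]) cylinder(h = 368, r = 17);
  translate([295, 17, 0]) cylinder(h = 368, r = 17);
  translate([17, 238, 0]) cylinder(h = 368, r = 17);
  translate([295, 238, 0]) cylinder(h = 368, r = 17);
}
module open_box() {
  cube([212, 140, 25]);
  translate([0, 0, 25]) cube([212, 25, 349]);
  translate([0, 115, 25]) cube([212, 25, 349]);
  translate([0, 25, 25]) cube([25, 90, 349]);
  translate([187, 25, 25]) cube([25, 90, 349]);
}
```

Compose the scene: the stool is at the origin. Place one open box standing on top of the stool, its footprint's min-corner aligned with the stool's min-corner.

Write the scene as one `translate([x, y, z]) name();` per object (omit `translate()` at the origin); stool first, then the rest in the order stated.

stool();
translate([0, 0, 404]) open_box();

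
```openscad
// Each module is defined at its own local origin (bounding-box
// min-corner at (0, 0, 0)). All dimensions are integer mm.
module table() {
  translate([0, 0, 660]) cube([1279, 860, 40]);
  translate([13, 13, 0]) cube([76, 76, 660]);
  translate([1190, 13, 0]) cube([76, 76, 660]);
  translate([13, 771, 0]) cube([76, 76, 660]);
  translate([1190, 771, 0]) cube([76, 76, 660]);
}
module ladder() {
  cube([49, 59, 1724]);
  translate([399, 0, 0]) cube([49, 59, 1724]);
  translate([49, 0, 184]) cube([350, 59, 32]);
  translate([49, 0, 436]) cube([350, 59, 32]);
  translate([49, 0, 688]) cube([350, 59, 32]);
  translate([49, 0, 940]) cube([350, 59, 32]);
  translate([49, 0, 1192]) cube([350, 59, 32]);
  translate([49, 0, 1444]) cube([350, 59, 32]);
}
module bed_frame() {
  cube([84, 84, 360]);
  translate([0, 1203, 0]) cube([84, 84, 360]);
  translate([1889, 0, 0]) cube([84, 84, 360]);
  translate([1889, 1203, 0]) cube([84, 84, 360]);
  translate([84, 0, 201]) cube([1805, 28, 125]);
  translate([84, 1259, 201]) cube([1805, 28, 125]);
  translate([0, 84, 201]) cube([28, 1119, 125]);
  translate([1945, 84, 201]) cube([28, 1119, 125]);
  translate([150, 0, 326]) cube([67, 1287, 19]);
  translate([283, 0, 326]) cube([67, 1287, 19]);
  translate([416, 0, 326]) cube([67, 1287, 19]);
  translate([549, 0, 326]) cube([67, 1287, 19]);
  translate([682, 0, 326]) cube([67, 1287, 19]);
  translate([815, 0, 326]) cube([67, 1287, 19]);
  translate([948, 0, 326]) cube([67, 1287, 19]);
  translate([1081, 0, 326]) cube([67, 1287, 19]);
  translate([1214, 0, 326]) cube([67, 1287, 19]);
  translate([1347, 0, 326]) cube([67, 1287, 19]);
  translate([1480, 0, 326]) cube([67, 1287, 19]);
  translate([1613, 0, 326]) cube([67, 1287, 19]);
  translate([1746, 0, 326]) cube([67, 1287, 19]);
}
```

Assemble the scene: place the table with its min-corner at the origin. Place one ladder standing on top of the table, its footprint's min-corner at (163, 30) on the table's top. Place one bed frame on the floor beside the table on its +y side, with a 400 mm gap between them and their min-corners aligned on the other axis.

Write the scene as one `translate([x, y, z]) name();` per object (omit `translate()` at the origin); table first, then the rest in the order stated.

table();
translate([163, 30, 700]) ladder();
translate([0, 1260, 0]) bed_frame();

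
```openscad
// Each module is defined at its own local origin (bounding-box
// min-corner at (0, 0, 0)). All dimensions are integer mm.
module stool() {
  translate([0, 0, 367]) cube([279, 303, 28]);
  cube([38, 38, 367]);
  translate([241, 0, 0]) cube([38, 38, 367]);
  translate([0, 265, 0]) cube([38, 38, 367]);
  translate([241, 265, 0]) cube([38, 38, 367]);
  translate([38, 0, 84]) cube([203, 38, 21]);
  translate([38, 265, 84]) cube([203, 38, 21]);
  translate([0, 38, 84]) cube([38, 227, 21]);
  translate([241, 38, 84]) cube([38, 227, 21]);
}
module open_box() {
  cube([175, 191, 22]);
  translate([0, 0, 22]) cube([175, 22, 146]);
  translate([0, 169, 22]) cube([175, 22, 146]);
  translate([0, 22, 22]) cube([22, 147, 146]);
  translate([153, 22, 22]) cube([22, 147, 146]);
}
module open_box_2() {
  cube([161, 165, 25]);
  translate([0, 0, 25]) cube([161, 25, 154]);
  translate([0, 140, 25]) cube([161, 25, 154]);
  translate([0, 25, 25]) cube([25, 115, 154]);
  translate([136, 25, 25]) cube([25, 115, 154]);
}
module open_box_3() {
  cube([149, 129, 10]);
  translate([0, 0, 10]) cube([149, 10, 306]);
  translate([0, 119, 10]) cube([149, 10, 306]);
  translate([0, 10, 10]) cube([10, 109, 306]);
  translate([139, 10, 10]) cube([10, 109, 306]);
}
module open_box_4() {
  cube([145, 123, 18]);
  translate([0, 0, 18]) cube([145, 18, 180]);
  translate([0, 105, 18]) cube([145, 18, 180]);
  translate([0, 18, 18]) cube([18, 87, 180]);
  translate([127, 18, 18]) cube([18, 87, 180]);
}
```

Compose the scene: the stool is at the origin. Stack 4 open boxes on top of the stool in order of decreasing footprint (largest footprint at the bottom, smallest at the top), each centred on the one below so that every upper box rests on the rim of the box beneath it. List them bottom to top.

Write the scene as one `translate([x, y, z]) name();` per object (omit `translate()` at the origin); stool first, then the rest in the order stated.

stool();
translate([52, 56, 395]) open_box();
translate([59, 69, 563]) open_box_2();
translate([65, 87, 742]) open_box_3();
translate([67, 90, 1058]) open_box_4();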